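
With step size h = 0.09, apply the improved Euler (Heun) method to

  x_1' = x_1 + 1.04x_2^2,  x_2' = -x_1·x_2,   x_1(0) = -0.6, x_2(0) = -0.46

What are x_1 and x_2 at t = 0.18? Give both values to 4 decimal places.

Heun on (x_1,x_2): k1 = f(t_n, state_n); k2 = f(t_n + h, state_n + h·k1); state_{n+1} = state_n + (h/2)·(k1 + k2).
0.000000: (-0.600000, -0.460000)
  k1 = (-0.379936, -0.276000)
  predictor → (-0.634194, -0.484840)
  k2 = (-0.389722, -0.307483)
  → (-0.634635, -0.486257)
0.090000: (-0.634635, -0.486257)
  k1 = (-0.388731, -0.308595)
  predictor → (-0.669620, -0.514030)
  k2 = (-0.394824, -0.344205)
  → (-0.669895, -0.515633)
(x_1(0.18), x_2(0.18)) ≈ (-0.6699, -0.5156)

-0.6699, -0.5156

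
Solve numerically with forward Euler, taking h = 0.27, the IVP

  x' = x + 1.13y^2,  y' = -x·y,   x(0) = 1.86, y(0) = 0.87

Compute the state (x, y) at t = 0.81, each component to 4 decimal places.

Euler on (x,y): x_{n+1} = x_n + h·x', y_{n+1} = y_n + h·y'.
0.000000: (1.860000, 0.870000); f=(2.715297, -1.618200) → (2.593130, 0.433086)
0.270000: (2.593130, 0.433086); f=(2.805077, -1.123048) → (3.350501, 0.129863)
0.540000: (3.350501, 0.129863); f=(3.369558, -0.435106) → (4.260282, 0.012384)
(x(0.81), y(0.81)) ≈ (4.2603, 0.0124)

4.2603, 0.0124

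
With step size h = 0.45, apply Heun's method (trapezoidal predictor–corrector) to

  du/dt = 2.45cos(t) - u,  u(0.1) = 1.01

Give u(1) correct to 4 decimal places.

Heun: k1 = f(t_n, u_n); k2 = f(t_n + h, u_n + h·k1); u_{n+1} = u_n + (h/2)·(k1 + k2).
t=0.100000, u=1.010000:
  k1 = f(0.100000, 1.010000) = 1.427760
  k2 = f(0.550000, 1.652492) = 0.436193
  u ← 1.010000 + (0.45/2)·(1.427760 + 0.436193) = 1.429389
t=0.550000, u=1.429389:
  k1 = f(0.550000, 1.429389) = 0.659296
  k2 = f(1.000000, 1.726072) = -0.402332
  u ← 1.429389 + (0.45/2)·(0.659296 + (-0.402332)) = 1.487206
u(1) ≈ 1.4872

1.4872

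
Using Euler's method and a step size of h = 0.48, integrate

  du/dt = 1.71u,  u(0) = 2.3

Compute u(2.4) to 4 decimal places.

46.0298

Euler: u_{n+1} = u_n + h·f(t_n, u_n).
t=0.000000, u=2.300000: f=3.933000 → u ← 2.300000 + 0.48·3.933000 = 4.187840
t=0.480000, u=4.187840: f=7.161206 → u ← 4.187840 + 0.48·7.161206 = 7.625219
t=0.960000, u=7.625219: f=13.039125 → u ← 7.625219 + 0.48·13.039125 = 13.883999
t=1.440000, u=13.883999: f=23.741638 → u ← 13.883999 + 0.48·23.741638 = 25.279985
t=1.920000, u=25.279985: f=43.228775 → u ← 25.279985 + 0.48·43.228775 = 46.029797
u(2.4) ≈ 46.0298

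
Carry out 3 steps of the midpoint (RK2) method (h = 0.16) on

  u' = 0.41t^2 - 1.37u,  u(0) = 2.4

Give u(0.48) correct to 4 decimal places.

1.2641

Midpoint: k1 = f(t_n, u_n); k2 = f(t_n + h/2, u_n + (h/2)·k1); u_{n+1} = u_n + h·k2.
t=0.000000, u=2.400000:
  k1 = f(0.000000, 2.400000) = -3.288000
  k2 = f(0.080000, 2.136960) = -2.925011
  u ← 2.400000 + 0.16·(-2.925011) = 1.931998
t=0.160000, u=1.931998:
  k1 = f(0.160000, 1.931998) = -2.636342
  k2 = f(0.240000, 1.721091) = -2.334279
  u ← 1.931998 + 0.16·(-2.334279) = 1.558514
t=0.320000, u=1.558514:
  k1 = f(0.320000, 1.558514) = -2.093180
  k2 = f(0.400000, 1.391059) = -1.840151
  u ← 1.558514 + 0.16·(-1.840151) = 1.264089
u(0.48) ≈ 1.2641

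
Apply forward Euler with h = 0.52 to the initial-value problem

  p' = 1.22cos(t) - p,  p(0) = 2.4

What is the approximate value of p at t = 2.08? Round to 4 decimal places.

Euler: p_{n+1} = p_n + h·f(t_n, p_n).
t=0.000000, p=2.400000: f=-1.180000 → p ← 2.400000 + 0.52·(-1.180000) = 1.786400
t=0.520000, p=1.786400: f=-0.727661 → p ← 1.786400 + 0.52·(-0.727661) = 1.408016
t=1.040000, p=1.408016: f=-0.790428 → p ← 1.408016 + 0.52·(-0.790428) = 0.996994
t=1.560000, p=0.996994: f=-0.983823 → p ← 0.996994 + 0.52·(-0.983823) = 0.485406
p(2.08) ≈ 0.4854

0.4854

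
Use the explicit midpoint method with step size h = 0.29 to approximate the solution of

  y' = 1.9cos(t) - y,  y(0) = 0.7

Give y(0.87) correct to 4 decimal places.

1.2247

Midpoint: k1 = f(t_n, y_n); k2 = f(t_n + h/2, y_n + (h/2)·k1); y_{n+1} = y_n + h·k2.
t=0.000000, y=0.700000:
  k1 = f(0.000000, 0.700000) = 1.200000
  k2 = f(0.145000, 0.874000) = 1.006061
  y ← 0.700000 + 0.29·1.006061 = 0.991758
t=0.290000, y=0.991758:
  k1 = f(0.290000, 0.991758) = 0.828906
  k2 = f(0.435000, 1.111949) = 0.611104
  y ← 0.991758 + 0.29·0.611104 = 1.168978
t=0.580000, y=1.168978:
  k1 = f(0.580000, 1.168978) = 0.420301
  k2 = f(0.725000, 1.229922) = 0.192227
  y ← 1.168978 + 0.29·0.192227 = 1.224724
y(0.87) ≈ 1.2247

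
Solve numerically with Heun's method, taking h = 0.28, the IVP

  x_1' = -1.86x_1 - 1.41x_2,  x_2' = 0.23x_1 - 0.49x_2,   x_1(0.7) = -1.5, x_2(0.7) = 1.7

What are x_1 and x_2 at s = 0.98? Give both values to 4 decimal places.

Heun on (x_1,x_2): k1 = f(s_n, state_n); k2 = f(s_n + h, state_n + h·k1); state_{n+1} = state_n + (h/2)·(k1 + k2).
0.700000: (-1.500000, 1.700000)
  k1 = (0.393000, -1.178000)
  predictor → (-1.389960, 1.370160)
  k2 = (0.653400, -0.991069)
  → (-1.353504, 1.396330)
(x_1(0.98), x_2(0.98)) ≈ (-1.3535, 1.3963)

-1.3535, 1.3963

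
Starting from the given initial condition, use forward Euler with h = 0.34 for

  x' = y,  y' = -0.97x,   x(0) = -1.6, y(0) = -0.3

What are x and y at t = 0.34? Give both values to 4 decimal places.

Euler on (x,y): x_{n+1} = x_n + h·x', y_{n+1} = y_n + h·y'.
0.000000: (-1.600000, -0.300000); f=(-0.300000, 1.552000) → (-1.702000, 0.227680)
(x(0.34), y(0.34)) ≈ (-1.7020, 0.2277)

-1.7020, 0.2277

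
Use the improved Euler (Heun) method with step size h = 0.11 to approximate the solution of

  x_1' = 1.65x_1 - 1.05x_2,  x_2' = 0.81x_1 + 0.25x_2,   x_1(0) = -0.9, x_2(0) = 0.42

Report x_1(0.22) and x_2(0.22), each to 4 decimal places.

-1.3880, 0.2378

Heun on (x_1,x_2): k1 = f(t_n, state_n); k2 = f(t_n + h, state_n + h·k1); state_{n+1} = state_n + (h/2)·(k1 + k2).
0.000000: (-0.900000, 0.420000)
  k1 = (-1.926000, -0.624000)
  predictor → (-1.111860, 0.351360)
  k2 = (-2.203497, -0.812767)
  → (-1.127122, 0.340978)
0.110000: (-1.127122, 0.340978)
  k1 = (-2.217779, -0.827725)
  predictor → (-1.371078, 0.249928)
  k2 = (-2.524703, -1.048091)
  → (-1.387959, 0.237808)
(x_1(0.22), x_2(0.22)) ≈ (-1.3880, 0.2378)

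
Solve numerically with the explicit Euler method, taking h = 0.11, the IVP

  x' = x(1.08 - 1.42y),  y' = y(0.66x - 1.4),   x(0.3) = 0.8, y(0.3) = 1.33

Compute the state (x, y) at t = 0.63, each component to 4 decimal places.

0.6446, 0.9677

Euler on (x,y): x_{n+1} = x_n + h·x', y_{n+1} = y_n + h·y'.
0.300000: (0.800000, 1.330000); f=(-0.646880, -1.159760) → (0.728843, 1.202426)
0.410000: (0.728843, 1.202426); f=(-0.457309, -1.104986) → (0.678539, 1.080878)
0.520000: (0.678539, 1.080878); f=(-0.308631, -1.029173) → (0.644590, 0.967669)
(x(0.63), y(0.63)) ≈ (0.6446, 0.9677)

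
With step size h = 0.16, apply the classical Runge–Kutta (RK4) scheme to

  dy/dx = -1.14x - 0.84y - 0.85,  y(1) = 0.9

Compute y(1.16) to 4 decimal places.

RK4: k1 = f(x_n, y_n); k2 = f(x_n + h/2, y_n + (h/2)·k1); k3 = f(x_n + h/2, y_n + (h/2)·k2); k4 = f(x_n + h, y_n + h·k3); y_{n+1} = y_n + (h/6)·(k1 + 2k2 + 2k3 + k4).
x=1.000000, y=0.900000:
  k1 = f(1.000000, 0.900000) = -2.746000
  k2 = f(1.080000, 0.680320) = -2.652669
  k3 = f(1.080000, 0.687786) = -2.658941
  k4 = f(1.160000, 0.474569) = -2.571038
  y ← 0.900000 + (0.16/6)·(k1 + 2k2 + 2k3 + k4) = 0.474926
y(1.16) ≈ 0.4749

0.4749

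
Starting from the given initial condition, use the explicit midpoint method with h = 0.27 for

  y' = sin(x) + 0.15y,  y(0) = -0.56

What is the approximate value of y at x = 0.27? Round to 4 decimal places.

Midpoint: k1 = f(x_n, y_n); k2 = f(x_n + h/2, y_n + (h/2)·k1); y_{n+1} = y_n + h·k2.
x=0.000000, y=-0.560000:
  k1 = f(0.000000, -0.560000) = -0.084000
  k2 = f(0.135000, -0.571340) = 0.048889
  y ← -0.560000 + 0.27·0.048889 = -0.546800
y(0.27) ≈ -0.5468

-0.5468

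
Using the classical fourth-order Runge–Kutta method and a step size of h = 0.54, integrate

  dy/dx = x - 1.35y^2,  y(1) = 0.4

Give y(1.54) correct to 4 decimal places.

0.8048

RK4: k1 = f(x_n, y_n); k2 = f(x_n + h/2, y_n + (h/2)·k1); k3 = f(x_n + h/2, y_n + (h/2)·k2); k4 = f(x_n + h, y_n + h·k3); y_{n+1} = y_n + (h/6)·(k1 + 2k2 + 2k3 + k4).
x=1.000000, y=0.400000:
  k1 = f(1.000000, 0.400000) = 0.784000
  k2 = f(1.270000, 0.611680) = 0.764894
  k3 = f(1.270000, 0.606521) = 0.773378
  k4 = f(1.540000, 0.817624) = 0.637513
  y ← 0.400000 + (0.54/6)·(k1 + 2k2 + 2k3 + k4) = 0.804825
y(1.54) ≈ 0.8048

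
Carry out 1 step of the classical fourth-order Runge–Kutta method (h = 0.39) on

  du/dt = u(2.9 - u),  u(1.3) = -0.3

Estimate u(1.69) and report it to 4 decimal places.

-1.1657

RK4: k1 = f(t_n, u_n); k2 = f(t_n + h/2, u_n + (h/2)·k1); k3 = f(t_n + h/2, u_n + (h/2)·k2); k4 = f(t_n + h, u_n + h·k3); u_{n+1} = u_n + (h/6)·(k1 + 2k2 + 2k3 + k4).
t=1.300000, u=-0.300000:
  k1 = f(1.300000, -0.300000) = -0.960000
  k2 = f(1.495000, -0.487200) = -1.650244
  k3 = f(1.495000, -0.621798) = -2.189845
  k4 = f(1.690000, -1.154040) = -4.678522
  u ← -0.300000 + (0.39/6)·(k1 + 2k2 + 2k3 + k4) = -1.165715
u(1.69) ≈ -1.1657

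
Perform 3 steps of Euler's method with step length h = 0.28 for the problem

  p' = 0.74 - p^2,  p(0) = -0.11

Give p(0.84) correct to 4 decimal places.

Euler: p_{n+1} = p_n + h·f(t_n, p_n).
t=0.000000, p=-0.110000: f=0.727900 → p ← -0.110000 + 0.28·0.727900 = 0.093812
t=0.280000, p=0.093812: f=0.731199 → p ← 0.093812 + 0.28·0.731199 = 0.298548
t=0.560000, p=0.298548: f=0.650869 → p ← 0.298548 + 0.28·0.650869 = 0.480791
p(0.84) ≈ 0.4808

0.4808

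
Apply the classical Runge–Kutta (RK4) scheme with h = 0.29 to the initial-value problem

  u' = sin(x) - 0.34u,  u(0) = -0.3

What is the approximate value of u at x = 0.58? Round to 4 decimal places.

RK4: k1 = f(x_n, u_n); k2 = f(x_n + h/2, u_n + (h/2)·k1); k3 = f(x_n + h/2, u_n + (h/2)·k2); k4 = f(x_n + h, u_n + h·k3); u_{n+1} = u_n + (h/6)·(k1 + 2k2 + 2k3 + k4).
x=0.000000, u=-0.300000:
  k1 = f(0.000000, -0.300000) = 0.102000
  k2 = f(0.145000, -0.285210) = 0.241464
  k3 = f(0.145000, -0.264988) = 0.234588
  k4 = f(0.290000, -0.231969) = 0.364822
  u ← -0.300000 + (0.29/6)·(k1 + 2k2 + 2k3 + k4) = -0.231419
x=0.290000, u=-0.231419:
  k1 = f(0.290000, -0.231419) = 0.364635
  k2 = f(0.435000, -0.178547) = 0.482116
  k3 = f(0.435000, -0.161512) = 0.476324
  k4 = f(0.580000, -0.093285) = 0.579741
  u ← -0.231419 + (0.29/6)·(k1 + 2k2 + 2k3 + k4) = -0.093125
u(0.58) ≈ -0.0931

-0.0931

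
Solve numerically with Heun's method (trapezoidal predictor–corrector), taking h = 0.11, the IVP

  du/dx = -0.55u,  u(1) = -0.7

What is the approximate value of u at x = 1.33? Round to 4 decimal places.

-0.5839

Heun: k1 = f(x_n, u_n); k2 = f(x_n + h, u_n + h·k1); u_{n+1} = u_n + (h/2)·(k1 + k2).
x=1.000000, u=-0.700000:
  k1 = f(1.000000, -0.700000) = 0.385000
  k2 = f(1.110000, -0.657650) = 0.361708
  u ← -0.700000 + (0.11/2)·(0.385000 + 0.361708) = -0.658931
x=1.110000, u=-0.658931:
  k1 = f(1.110000, -0.658931) = 0.362412
  k2 = f(1.220000, -0.619066) = 0.340486
  u ← -0.658931 + (0.11/2)·(0.362412 + 0.340486) = -0.620272
x=1.220000, u=-0.620272:
  k1 = f(1.220000, -0.620272) = 0.341149
  k2 = f(1.330000, -0.582745) = 0.320510
  u ← -0.620272 + (0.11/2)·(0.341149 + 0.320510) = -0.583880
u(1.33) ≈ -0.5839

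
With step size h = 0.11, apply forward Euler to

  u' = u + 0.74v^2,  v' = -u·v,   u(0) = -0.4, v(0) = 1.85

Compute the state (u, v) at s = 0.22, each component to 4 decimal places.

Euler on (u,v): u_{n+1} = u_n + h·u', v_{n+1} = v_n + h·v'.
0.000000: (-0.400000, 1.850000); f=(2.132650, 0.740000) → (-0.165408, 1.931400)
0.110000: (-0.165408, 1.931400); f=(2.595018, 0.319470) → (0.120043, 1.966542)
(u(0.22), v(0.22)) ≈ (0.1200, 1.9665)

0.1200, 1.9665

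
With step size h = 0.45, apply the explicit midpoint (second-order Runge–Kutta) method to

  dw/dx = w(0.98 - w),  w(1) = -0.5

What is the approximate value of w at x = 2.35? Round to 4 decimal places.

-14.0310

Midpoint: k1 = f(x_n, w_n); k2 = f(x_n + h/2, w_n + (h/2)·k1); w_{n+1} = w_n + h·k2.
x=1.000000, w=-0.500000:
  k1 = f(1.000000, -0.500000) = -0.740000
  k2 = f(1.225000, -0.666500) = -1.097392
  w ← -0.500000 + 0.45·(-1.097392) = -0.993827
x=1.450000, w=-0.993827:
  k1 = f(1.450000, -0.993827) = -1.961641
  k2 = f(1.675000, -1.435196) = -3.466279
  w ← -0.993827 + 0.45·(-3.466279) = -2.553652
x=1.900000, w=-2.553652:
  k1 = f(1.900000, -2.553652) = -9.023717
  k2 = f(2.125000, -4.583988) = -25.505257
  w ← -2.553652 + 0.45·(-25.505257) = -14.031018
w(2.35) ≈ -14.0310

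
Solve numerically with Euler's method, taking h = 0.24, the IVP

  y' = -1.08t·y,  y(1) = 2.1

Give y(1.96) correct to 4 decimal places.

0.3606

Euler: y_{n+1} = y_n + h·f(t_n, y_n).
t=1.000000, y=2.100000: f=-2.268000 → y ← 2.100000 + 0.24·(-2.268000) = 1.555680
t=1.240000, y=1.555680: f=-2.083367 → y ← 1.555680 + 0.24·(-2.083367) = 1.055672
t=1.480000, y=1.055672: f=-1.687386 → y ← 1.055672 + 0.24·(-1.687386) = 0.650699
t=1.720000, y=0.650699: f=-1.208739 → y ← 0.650699 + 0.24·(-1.208739) = 0.360602
y(1.96) ≈ 0.3606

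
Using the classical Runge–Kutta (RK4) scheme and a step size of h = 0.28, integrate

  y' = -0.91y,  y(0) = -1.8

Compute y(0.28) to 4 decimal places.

-1.3951

RK4: k1 = f(x_n, y_n); k2 = f(x_n + h/2, y_n + (h/2)·k1); k3 = f(x_n + h/2, y_n + (h/2)·k2); k4 = f(x_n + h, y_n + h·k3); y_{n+1} = y_n + (h/6)·(k1 + 2k2 + 2k3 + k4).
x=0.000000, y=-1.800000:
  k1 = f(0.000000, -1.800000) = 1.638000
  k2 = f(0.140000, -1.570680) = 1.429319
  k3 = f(0.140000, -1.599895) = 1.455905
  k4 = f(0.280000, -1.392347) = 1.267035
  y ← -1.800000 + (0.28/6)·(k1 + 2k2 + 2k3 + k4) = -1.395144
y(0.28) ≈ -1.3951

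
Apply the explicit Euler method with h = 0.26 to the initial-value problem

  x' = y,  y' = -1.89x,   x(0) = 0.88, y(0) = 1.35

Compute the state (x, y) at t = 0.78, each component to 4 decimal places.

1.5509, -0.4095

Euler on (x,y): x_{n+1} = x_n + h·x', y_{n+1} = y_n + h·y'.
0.000000: (0.880000, 1.350000); f=(1.350000, -1.663200) → (1.231000, 0.917568)
0.260000: (1.231000, 0.917568); f=(0.917568, -2.326590) → (1.469568, 0.312655)
0.520000: (1.469568, 0.312655); f=(0.312655, -2.777483) → (1.550858, -0.409491)
(x(0.78), y(0.78)) ≈ (1.5509, -0.4095)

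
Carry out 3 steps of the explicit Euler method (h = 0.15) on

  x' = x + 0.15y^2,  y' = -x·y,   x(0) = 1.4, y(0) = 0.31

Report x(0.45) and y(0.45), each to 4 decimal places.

Euler on (x,y): x_{n+1} = x_n + h·x', y_{n+1} = y_n + h·y'.
0.000000: (1.400000, 0.310000); f=(1.414415, -0.434000) → (1.612162, 0.244900)
0.150000: (1.612162, 0.244900); f=(1.621159, -0.394819) → (1.855336, 0.185677)
0.300000: (1.855336, 0.185677); f=(1.860507, -0.344494) → (2.134412, 0.134003)
(x(0.45), y(0.45)) ≈ (2.1344, 0.1340)

2.1344, 0.1340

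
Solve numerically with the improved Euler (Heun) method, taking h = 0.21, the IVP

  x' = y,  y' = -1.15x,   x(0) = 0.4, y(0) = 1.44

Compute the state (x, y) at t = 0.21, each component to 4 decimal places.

0.6923, 1.3069

Heun on (x,y): k1 = f(t_n, state_n); k2 = f(t_n + h, state_n + h·k1); state_{n+1} = state_n + (h/2)·(k1 + k2).
0.000000: (0.400000, 1.440000)
  k1 = (1.440000, -0.460000)
  predictor → (0.702400, 1.343400)
  k2 = (1.343400, -0.807760)
  → (0.692257, 1.306885)
(x(0.21), y(0.21)) ≈ (0.6923, 1.3069)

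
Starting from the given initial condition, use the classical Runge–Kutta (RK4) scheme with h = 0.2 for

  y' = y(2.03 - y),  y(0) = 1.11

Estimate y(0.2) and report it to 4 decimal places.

1.3078

RK4: k1 = f(t_n, y_n); k2 = f(t_n + h/2, y_n + (h/2)·k1); k3 = f(t_n + h/2, y_n + (h/2)·k2); k4 = f(t_n + h, y_n + h·k3); y_{n+1} = y_n + (h/6)·(k1 + 2k2 + 2k3 + k4).
t=0.000000, y=1.110000:
  k1 = f(0.000000, 1.110000) = 1.021200
  k2 = f(0.100000, 1.212120) = 0.991369
  k3 = f(0.100000, 1.209137) = 0.992536
  k4 = f(0.200000, 1.308507) = 0.944079
  y ← 1.110000 + (0.2/6)·(k1 + 2k2 + 2k3 + k4) = 1.307770
y(0.2) ≈ 1.3078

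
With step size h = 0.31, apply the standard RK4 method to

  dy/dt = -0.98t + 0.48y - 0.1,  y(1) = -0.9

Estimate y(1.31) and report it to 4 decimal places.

-1.4549

RK4: k1 = f(t_n, y_n); k2 = f(t_n + h/2, y_n + (h/2)·k1); k3 = f(t_n + h/2, y_n + (h/2)·k2); k4 = f(t_n + h, y_n + h·k3); y_{n+1} = y_n + (h/6)·(k1 + 2k2 + 2k3 + k4).
t=1.000000, y=-0.900000:
  k1 = f(1.000000, -0.900000) = -1.512000
  k2 = f(1.155000, -1.134360) = -1.776393
  k3 = f(1.155000, -1.175341) = -1.796064
  k4 = f(1.310000, -1.456780) = -2.083054
  y ← -0.900000 + (0.31/6)·(k1 + 2k2 + 2k3 + k4) = -1.454898
y(1.31) ≈ -1.4549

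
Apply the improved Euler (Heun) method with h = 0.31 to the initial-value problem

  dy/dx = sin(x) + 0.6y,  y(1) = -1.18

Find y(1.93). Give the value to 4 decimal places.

-0.8864

Heun: k1 = f(x_n, y_n); k2 = f(x_n + h, y_n + h·k1); y_{n+1} = y_n + (h/2)·(k1 + k2).
x=1.000000, y=-1.180000:
  k1 = f(1.000000, -1.180000) = 0.133471
  k2 = f(1.310000, -1.138624) = 0.283011
  y ← -1.180000 + (0.31/2)·(0.133471 + 0.283011) = -1.115445
x=1.310000, y=-1.115445:
  k1 = f(1.310000, -1.115445) = 0.296918
  k2 = f(1.620000, -1.023401) = 0.384749
  y ← -1.115445 + (0.31/2)·(0.296918 + 0.384749) = -1.009787
x=1.620000, y=-1.009787:
  k1 = f(1.620000, -1.009787) = 0.392918
  k2 = f(1.930000, -0.887983) = 0.403388
  y ← -1.009787 + (0.31/2)·(0.392918 + 0.403388) = -0.886360
y(1.93) ≈ -0.8864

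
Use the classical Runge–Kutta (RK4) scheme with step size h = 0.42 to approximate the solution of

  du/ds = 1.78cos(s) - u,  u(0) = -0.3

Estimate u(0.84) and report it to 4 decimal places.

RK4: k1 = f(s_n, u_n); k2 = f(s_n + h/2, u_n + (h/2)·k1); k3 = f(s_n + h/2, u_n + (h/2)·k2); k4 = f(s_n + h, u_n + h·k3); u_{n+1} = u_n + (h/6)·(k1 + 2k2 + 2k3 + k4).
s=0.000000, u=-0.300000:
  k1 = f(0.000000, -0.300000) = 2.080000
  k2 = f(0.210000, 0.136800) = 1.604095
  k3 = f(0.210000, 0.036860) = 1.704035
  k4 = f(0.420000, 0.415695) = 1.209604
  u ← -0.300000 + (0.42/6)·(k1 + 2k2 + 2k3 + k4) = 0.393410
s=0.420000, u=0.393410:
  k1 = f(0.420000, 0.393410) = 1.231888
  k2 = f(0.630000, 0.652107) = 0.786182
  k3 = f(0.630000, 0.558509) = 0.879780
  k4 = f(0.840000, 0.762918) = 0.425166
  u ← 0.393410 + (0.42/6)·(k1 + 2k2 + 2k3 + k4) = 0.742639
u(0.84) ≈ 0.7426

0.7426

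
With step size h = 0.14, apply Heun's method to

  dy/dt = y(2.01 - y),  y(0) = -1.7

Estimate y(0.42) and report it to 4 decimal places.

Heun: k1 = f(t_n, y_n); k2 = f(t_n + h, y_n + h·k1); y_{n+1} = y_n + (h/2)·(k1 + k2).
t=0.000000, y=-1.700000:
  k1 = f(0.000000, -1.700000) = -6.307000
  k2 = f(0.140000, -2.582980) = -11.863575
  y ← -1.700000 + (0.14/2)·(-6.307000 + (-11.863575)) = -2.971940
t=0.140000, y=-2.971940:
  k1 = f(0.140000, -2.971940) = -14.806029
  k2 = f(0.280000, -5.044784) = -35.589866
  y ← -2.971940 + (0.14/2)·(-14.806029 + (-35.589866)) = -6.499653
t=0.280000, y=-6.499653:
  k1 = f(0.280000, -6.499653) = -55.309790
  k2 = f(0.420000, -14.243024) = -231.492197
  y ← -6.499653 + (0.14/2)·(-55.309790 + (-231.492197)) = -26.575792
y(0.42) ≈ -26.5758

-26.5758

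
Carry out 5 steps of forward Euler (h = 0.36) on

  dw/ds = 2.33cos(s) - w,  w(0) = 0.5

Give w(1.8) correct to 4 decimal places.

1.0209

Euler: w_{n+1} = w_n + h·f(s_n, w_n).
s=0.000000, w=0.500000: f=1.830000 → w ← 0.500000 + 0.36·1.830000 = 1.158800
s=0.360000, w=1.158800: f=1.021840 → w ← 1.158800 + 0.36·1.021840 = 1.526662
s=0.720000, w=1.526662: f=0.225045 → w ← 1.526662 + 0.36·0.225045 = 1.607678
s=1.080000, w=1.607678: f=-0.509483 → w ← 1.607678 + 0.36·(-0.509483) = 1.424264
s=1.440000, w=1.424264: f=-1.120377 → w ← 1.424264 + 0.36·(-1.120377) = 1.020929
w(1.8) ≈ 1.0209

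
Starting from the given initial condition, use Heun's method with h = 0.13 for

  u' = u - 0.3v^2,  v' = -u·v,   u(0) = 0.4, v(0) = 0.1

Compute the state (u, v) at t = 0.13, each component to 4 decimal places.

0.4550, 0.0946

Heun on (u,v): k1 = f(t_n, state_n); k2 = f(t_n + h, state_n + h·k1); state_{n+1} = state_n + (h/2)·(k1 + k2).
0.000000: (0.400000, 0.100000)
  k1 = (0.397000, -0.040000)
  predictor → (0.451610, 0.094800)
  k2 = (0.448914, -0.042813)
  → (0.454984, 0.094617)
(u(0.13), v(0.13)) ≈ (0.4550, 0.0946)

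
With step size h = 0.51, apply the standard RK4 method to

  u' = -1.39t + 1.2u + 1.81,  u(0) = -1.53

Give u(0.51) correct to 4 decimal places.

-1.7716

RK4: k1 = f(t_n, u_n); k2 = f(t_n + h/2, u_n + (h/2)·k1); k3 = f(t_n + h/2, u_n + (h/2)·k2); k4 = f(t_n + h, u_n + h·k3); u_{n+1} = u_n + (h/6)·(k1 + 2k2 + 2k3 + k4).
t=0.000000, u=-1.530000:
  k1 = f(0.000000, -1.530000) = -0.026000
  k2 = f(0.255000, -1.536630) = -0.388406
  k3 = f(0.255000, -1.629044) = -0.499302
  k4 = f(0.510000, -1.784644) = -1.040473
  u ← -1.530000 + (0.51/6)·(k1 + 2k2 + 2k3 + k4) = -1.771561
u(0.51) ≈ -1.7716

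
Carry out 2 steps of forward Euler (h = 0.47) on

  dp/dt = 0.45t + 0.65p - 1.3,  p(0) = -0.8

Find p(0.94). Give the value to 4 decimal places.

Euler: p_{n+1} = p_n + h·f(t_n, p_n).
t=0.000000, p=-0.800000: f=-1.820000 → p ← -0.800000 + 0.47·(-1.820000) = -1.655400
t=0.470000, p=-1.655400: f=-2.164510 → p ← -1.655400 + 0.47·(-2.164510) = -2.672720
p(0.94) ≈ -2.6727

-2.6727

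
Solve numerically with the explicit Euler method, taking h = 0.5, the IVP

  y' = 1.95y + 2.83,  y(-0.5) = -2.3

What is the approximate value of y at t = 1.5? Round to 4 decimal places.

-14.3644

Euler: y_{n+1} = y_n + h·f(t_n, y_n).
t=-0.500000, y=-2.300000: f=-1.655000 → y ← -2.300000 + 0.5·(-1.655000) = -3.127500
t=0.000000, y=-3.127500: f=-3.268625 → y ← -3.127500 + 0.5·(-3.268625) = -4.761812
t=0.500000, y=-4.761812: f=-6.455534 → y ← -4.761812 + 0.5·(-6.455534) = -7.989580
t=1.000000, y=-7.989580: f=-12.749680 → y ← -7.989580 + 0.5·(-12.749680) = -14.364420
y(1.5) ≈ -14.3644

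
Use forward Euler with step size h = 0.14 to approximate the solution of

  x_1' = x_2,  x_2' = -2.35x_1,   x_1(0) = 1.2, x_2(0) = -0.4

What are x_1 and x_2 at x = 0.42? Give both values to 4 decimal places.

0.8688, -1.5109

Euler on (x_1,x_2): x_1_{n+1} = x_1_n + h·x_1', x_2_{n+1} = x_2_n + h·x_2'.
0.000000: (1.200000, -0.400000); f=(-0.400000, -2.820000) → (1.144000, -0.794800)
0.140000: (1.144000, -0.794800); f=(-0.794800, -2.688400) → (1.032728, -1.171176)
0.280000: (1.032728, -1.171176); f=(-1.171176, -2.426911) → (0.868763, -1.510944)
(x_1(0.42), x_2(0.42)) ≈ (0.8688, -1.5109)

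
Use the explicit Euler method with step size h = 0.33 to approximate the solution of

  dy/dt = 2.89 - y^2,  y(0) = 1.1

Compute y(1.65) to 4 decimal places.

Euler: y_{n+1} = y_n + h·f(t_n, y_n).
t=0.000000, y=1.100000: f=1.680000 → y ← 1.100000 + 0.33·1.680000 = 1.654400
t=0.330000, y=1.654400: f=0.152961 → y ← 1.654400 + 0.33·0.152961 = 1.704877
t=0.660000, y=1.704877: f=-0.016606 → y ← 1.704877 + 0.33·(-0.016606) = 1.699397
t=0.990000, y=1.699397: f=0.002049 → y ← 1.699397 + 0.33·0.002049 = 1.700073
t=1.320000, y=1.700073: f=-0.000250 → y ← 1.700073 + 0.33·(-0.000250) = 1.699991
y(1.65) ≈ 1.7000

1.7000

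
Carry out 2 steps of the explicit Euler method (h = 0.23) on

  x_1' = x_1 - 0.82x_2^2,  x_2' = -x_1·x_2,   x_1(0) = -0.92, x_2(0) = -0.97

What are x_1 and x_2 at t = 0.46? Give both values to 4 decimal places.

-1.8706, -1.5291

Euler on (x_1,x_2): x_1_{n+1} = x_1_n + h·x_1', x_2_{n+1} = x_2_n + h·x_2'.
0.000000: (-0.920000, -0.970000); f=(-1.691538, -0.892400) → (-1.309054, -1.175252)
0.230000: (-1.309054, -1.175252); f=(-2.441652, -1.538468) → (-1.870634, -1.529100)
(x_1(0.46), x_2(0.46)) ≈ (-1.8706, -1.5291)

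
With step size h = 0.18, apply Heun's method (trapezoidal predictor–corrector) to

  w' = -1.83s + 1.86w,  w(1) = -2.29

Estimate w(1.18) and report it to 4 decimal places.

-3.5992

Heun: k1 = f(s_n, w_n); k2 = f(s_n + h, w_n + h·k1); w_{n+1} = w_n + (h/2)·(k1 + k2).
s=1.000000, w=-2.290000:
  k1 = f(1.000000, -2.290000) = -6.089400
  k2 = f(1.180000, -3.386092) = -8.457531
  w ← -2.290000 + (0.18/2)·(-6.089400 + (-8.457531)) = -3.599224
w(1.18) ≈ -3.5992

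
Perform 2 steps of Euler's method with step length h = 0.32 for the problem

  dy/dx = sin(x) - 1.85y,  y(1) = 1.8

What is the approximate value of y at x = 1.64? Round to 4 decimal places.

0.7195

Euler: y_{n+1} = y_n + h·f(x_n, y_n).
x=1.000000, y=1.800000: f=-2.488529 → y ← 1.800000 + 0.32·(-2.488529) = 1.003671
x=1.320000, y=1.003671: f=-0.888076 → y ← 1.003671 + 0.32·(-0.888076) = 0.719486
y(1.64) ≈ 0.7195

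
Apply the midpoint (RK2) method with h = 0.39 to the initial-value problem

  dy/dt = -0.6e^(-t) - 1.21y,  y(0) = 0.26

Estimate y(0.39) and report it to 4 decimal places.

Midpoint: k1 = f(t_n, y_n); k2 = f(t_n + h/2, y_n + (h/2)·k1); y_{n+1} = y_n + h·k2.
t=0.000000, y=0.260000:
  k1 = f(0.000000, 0.260000) = -0.914600
  k2 = f(0.195000, 0.081653) = -0.592501
  y ← 0.260000 + 0.39·(-0.592501) = 0.028925
y(0.39) ≈ 0.0289

0.0289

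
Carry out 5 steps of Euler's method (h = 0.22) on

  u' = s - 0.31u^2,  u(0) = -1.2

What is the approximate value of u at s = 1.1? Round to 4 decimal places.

Euler: u_{n+1} = u_n + h·f(s_n, u_n).
s=0.000000, u=-1.200000: f=-0.446400 → u ← -1.200000 + 0.22·(-0.446400) = -1.298208
s=0.220000, u=-1.298208: f=-0.302457 → u ← -1.298208 + 0.22·(-0.302457) = -1.364748
s=0.440000, u=-1.364748: f=-0.137387 → u ← -1.364748 + 0.22·(-0.137387) = -1.394974
s=0.660000, u=-1.394974: f=0.056755 → u ← -1.394974 + 0.22·0.056755 = -1.382487
s=0.880000, u=-1.382487: f=0.287506 → u ← -1.382487 + 0.22·0.287506 = -1.319236
u(1.1) ≈ -1.3192

-1.3192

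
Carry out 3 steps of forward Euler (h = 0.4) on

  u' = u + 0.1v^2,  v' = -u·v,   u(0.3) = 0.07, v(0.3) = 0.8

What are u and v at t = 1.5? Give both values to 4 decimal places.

0.2980, 0.6808

Euler on (u,v): u_{n+1} = u_n + h·u', v_{n+1} = v_n + h·v'.
0.300000: (0.070000, 0.800000); f=(0.134000, -0.056000) → (0.123600, 0.777600)
0.700000: (0.123600, 0.777600); f=(0.184066, -0.096111) → (0.197226, 0.739155)
1.100000: (0.197226, 0.739155); f=(0.251862, -0.145781) → (0.297971, 0.680843)
(u(1.5), v(1.5)) ≈ (0.2980, 0.6808)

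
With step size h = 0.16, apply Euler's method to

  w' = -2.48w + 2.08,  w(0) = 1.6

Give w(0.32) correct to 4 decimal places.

Euler: w_{n+1} = w_n + h·f(x_n, w_n).
x=0.000000, w=1.600000: f=-1.888000 → w ← 1.600000 + 0.16·(-1.888000) = 1.297920
x=0.160000, w=1.297920: f=-1.138842 → w ← 1.297920 + 0.16·(-1.138842) = 1.115705
w(0.32) ≈ 1.1157

1.1157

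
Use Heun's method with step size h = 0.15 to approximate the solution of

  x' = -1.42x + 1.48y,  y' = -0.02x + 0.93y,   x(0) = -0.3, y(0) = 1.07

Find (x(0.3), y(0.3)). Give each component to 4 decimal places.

Heun on (x,y): k1 = f(t_n, state_n); k2 = f(t_n + h, state_n + h·k1); state_{n+1} = state_n + (h/2)·(k1 + k2).
0.000000: (-0.300000, 1.070000)
  k1 = (2.009600, 1.001100)
  predictor → (0.001440, 1.220165)
  k2 = (1.803799, 1.134725)
  → (-0.013995, 1.230187)
0.150000: (-0.013995, 1.230187)
  k1 = (1.840550, 1.144354)
  predictor → (0.262087, 1.401840)
  k2 = (1.702559, 1.298469)
  → (0.251738, 1.413399)
(x(0.3), y(0.3)) ≈ (0.2517, 1.4134)

0.2517, 1.4134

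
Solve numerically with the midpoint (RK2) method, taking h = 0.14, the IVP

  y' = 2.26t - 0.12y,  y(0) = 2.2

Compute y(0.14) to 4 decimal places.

2.1855

Midpoint: k1 = f(t_n, y_n); k2 = f(t_n + h/2, y_n + (h/2)·k1); y_{n+1} = y_n + h·k2.
t=0.000000, y=2.200000:
  k1 = f(0.000000, 2.200000) = -0.264000
  k2 = f(0.070000, 2.181520) = -0.103582
  y ← 2.200000 + 0.14·(-0.103582) = 2.185498
y(0.14) ≈ 2.1855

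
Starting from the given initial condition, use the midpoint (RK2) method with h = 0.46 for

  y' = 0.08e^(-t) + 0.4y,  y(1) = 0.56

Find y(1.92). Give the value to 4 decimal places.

Midpoint: k1 = f(t_n, y_n); k2 = f(t_n + h/2, y_n + (h/2)·k1); y_{n+1} = y_n + h·k2.
t=1.000000, y=0.560000:
  k1 = f(1.000000, 0.560000) = 0.253430
  k2 = f(1.230000, 0.618289) = 0.270699
  y ← 0.560000 + 0.46·0.270699 = 0.684522
t=1.460000, y=0.684522:
  k1 = f(1.460000, 0.684522) = 0.292388
  k2 = f(1.690000, 0.751771) = 0.315470
  y ← 0.684522 + 0.46·0.315470 = 0.829638
y(1.92) ≈ 0.8296

0.8296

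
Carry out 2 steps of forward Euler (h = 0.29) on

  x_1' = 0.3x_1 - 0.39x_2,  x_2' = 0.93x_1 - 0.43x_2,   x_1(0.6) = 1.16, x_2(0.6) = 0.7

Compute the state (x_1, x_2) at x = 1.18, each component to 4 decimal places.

1.1799, 1.1289

Euler on (x_1,x_2): x_1_{n+1} = x_1_n + h·x_1', x_2_{n+1} = x_2_n + h·x_2'.
0.600000: (1.160000, 0.700000); f=(0.075000, 0.777800) → (1.181750, 0.925562)
0.890000: (1.181750, 0.925562); f=(-0.006444, 0.701036) → (1.179881, 1.128862)
(x_1(1.18), x_2(1.18)) ≈ (1.1799, 1.1289)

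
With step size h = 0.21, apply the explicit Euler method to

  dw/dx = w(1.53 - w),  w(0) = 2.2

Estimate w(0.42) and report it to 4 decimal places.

Euler: w_{n+1} = w_n + h·f(x_n, w_n).
x=0.000000, w=2.200000: f=-1.474000 → w ← 2.200000 + 0.21·(-1.474000) = 1.890460
x=0.210000, w=1.890460: f=-0.681435 → w ← 1.890460 + 0.21·(-0.681435) = 1.747359
w(0.42) ≈ 1.7474

1.7474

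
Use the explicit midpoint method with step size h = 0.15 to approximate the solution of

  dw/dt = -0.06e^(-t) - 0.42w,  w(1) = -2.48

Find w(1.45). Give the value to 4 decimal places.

-2.0604

Midpoint: k1 = f(t_n, w_n); k2 = f(t_n + h/2, w_n + (h/2)·k1); w_{n+1} = w_n + h·k2.
t=1.000000, w=-2.480000:
  k1 = f(1.000000, -2.480000) = 1.019527
  k2 = f(1.075000, -2.403535) = 0.989007
  w ← -2.480000 + 0.15·0.989007 = -2.331649
t=1.150000, w=-2.331649:
  k1 = f(1.150000, -2.331649) = 0.960294
  k2 = f(1.225000, -2.259627) = 0.931418
  w ← -2.331649 + 0.15·0.931418 = -2.191936
t=1.300000, w=-2.191936:
  k1 = f(1.300000, -2.191936) = 0.904261
  k2 = f(1.375000, -2.124117) = 0.876959
  w ← -2.191936 + 0.15·0.876959 = -2.060392
w(1.45) ≈ -2.0604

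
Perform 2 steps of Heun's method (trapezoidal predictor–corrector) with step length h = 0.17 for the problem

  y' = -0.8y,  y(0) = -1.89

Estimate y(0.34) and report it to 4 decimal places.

-1.4412

Heun: k1 = f(t_n, y_n); k2 = f(t_n + h, y_n + h·k1); y_{n+1} = y_n + (h/2)·(k1 + k2).
t=0.000000, y=-1.890000:
  k1 = f(0.000000, -1.890000) = 1.512000
  k2 = f(0.170000, -1.632960) = 1.306368
  y ← -1.890000 + (0.17/2)·(1.512000 + 1.306368) = -1.650439
t=0.170000, y=-1.650439:
  k1 = f(0.170000, -1.650439) = 1.320351
  k2 = f(0.340000, -1.425979) = 1.140783
  y ← -1.650439 + (0.17/2)·(1.320351 + 1.140783) = -1.441242
y(0.34) ≈ -1.4412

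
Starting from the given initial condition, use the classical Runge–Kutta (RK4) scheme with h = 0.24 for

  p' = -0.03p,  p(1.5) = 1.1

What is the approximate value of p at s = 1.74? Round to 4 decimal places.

RK4: k1 = f(s_n, p_n); k2 = f(s_n + h/2, p_n + (h/2)·k1); k3 = f(s_n + h/2, p_n + (h/2)·k2); k4 = f(s_n + h, p_n + h·k3); p_{n+1} = p_n + (h/6)·(k1 + 2k2 + 2k3 + k4).
s=1.500000, p=1.100000:
  k1 = f(1.500000, 1.100000) = -0.033000
  k2 = f(1.620000, 1.096040) = -0.032881
  k3 = f(1.620000, 1.096054) = -0.032882
  k4 = f(1.740000, 1.092108) = -0.032763
  p ← 1.100000 + (0.24/6)·(k1 + 2k2 + 2k3 + k4) = 1.092108
p(1.74) ≈ 1.0921

1.0921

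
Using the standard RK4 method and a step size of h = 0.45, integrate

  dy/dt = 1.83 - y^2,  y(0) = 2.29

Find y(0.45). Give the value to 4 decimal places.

RK4: k1 = f(t_n, y_n); k2 = f(t_n + h/2, y_n + (h/2)·k1); k3 = f(t_n + h/2, y_n + (h/2)·k2); k4 = f(t_n + h, y_n + h·k3); y_{n+1} = y_n + (h/6)·(k1 + 2k2 + 2k3 + k4).
t=0.000000, y=2.290000:
  k1 = f(0.000000, 2.290000) = -3.414100
  k2 = f(0.225000, 1.521827) = -0.485959
  k3 = f(0.225000, 2.180659) = -2.925275
  k4 = f(0.450000, 0.973626) = 0.882052
  y ← 2.290000 + (0.45/6)·(k1 + 2k2 + 2k3 + k4) = 1.588411
y(0.45) ≈ 1.5884

1.5884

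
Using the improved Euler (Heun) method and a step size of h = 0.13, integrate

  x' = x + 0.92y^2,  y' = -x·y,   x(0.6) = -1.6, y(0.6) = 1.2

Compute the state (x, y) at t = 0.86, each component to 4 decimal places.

Heun on (x,y): k1 = f(t_n, state_n); k2 = f(t_n + h, state_n + h·k1); state_{n+1} = state_n + (h/2)·(k1 + k2).
0.600000: (-1.600000, 1.200000)
  k1 = (-0.275200, 1.920000)
  predictor → (-1.635776, 1.449600)
  k2 = (0.297457, 2.371221)
  → (-1.598553, 1.478929)
0.730000: (-1.598553, 1.478929)
  k1 = (0.413700, 2.364147)
  predictor → (-1.544772, 1.786269)
  k2 = (1.390723, 2.759378)
  → (-1.481266, 1.811959)
(x(0.86), y(0.86)) ≈ (-1.4813, 1.8120)

-1.4813, 1.8120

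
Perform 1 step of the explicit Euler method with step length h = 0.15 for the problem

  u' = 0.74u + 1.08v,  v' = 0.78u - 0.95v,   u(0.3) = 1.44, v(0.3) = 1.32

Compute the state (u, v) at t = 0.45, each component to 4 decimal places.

Euler on (u,v): u_{n+1} = u_n + h·u', v_{n+1} = v_n + h·v'.
0.300000: (1.440000, 1.320000); f=(2.491200, -0.130800) → (1.813680, 1.300380)
(u(0.45), v(0.45)) ≈ (1.8137, 1.3004)

1.8137, 1.3004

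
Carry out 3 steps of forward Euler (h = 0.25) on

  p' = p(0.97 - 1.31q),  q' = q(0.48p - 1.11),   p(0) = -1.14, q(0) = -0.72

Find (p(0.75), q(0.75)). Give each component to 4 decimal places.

-3.0581, -0.0973

Euler on (p,q): p_{n+1} = p_n + h·p', q_{n+1} = q_n + h·q'.
0.000000: (-1.140000, -0.720000); f=(-2.181048, 1.193184) → (-1.685262, -0.421704)
0.250000: (-1.685262, -0.421704); f=(-2.565697, 0.809219) → (-2.326686, -0.219399)
0.500000: (-2.326686, -0.219399); f=(-2.925606, 0.488561) → (-3.058088, -0.097259)
(p(0.75), q(0.75)) ≈ (-3.0581, -0.0973)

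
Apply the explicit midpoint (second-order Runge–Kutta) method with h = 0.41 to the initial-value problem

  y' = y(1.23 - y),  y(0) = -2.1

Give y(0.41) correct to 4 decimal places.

-9.0013

Midpoint: k1 = f(x_n, y_n); k2 = f(x_n + h/2, y_n + (h/2)·k1); y_{n+1} = y_n + h·k2.
x=0.000000, y=-2.100000:
  k1 = f(0.000000, -2.100000) = -6.993000
  k2 = f(0.205000, -3.533565) = -16.832367
  y ← -2.100000 + 0.41·(-16.832367) = -9.001270
y(0.41) ≈ -9.0013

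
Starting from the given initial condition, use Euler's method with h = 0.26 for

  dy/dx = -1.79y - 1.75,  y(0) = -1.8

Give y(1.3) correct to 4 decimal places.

Euler: y_{n+1} = y_n + h·f(x_n, y_n).
x=0.000000, y=-1.800000: f=1.472000 → y ← -1.800000 + 0.26·1.472000 = -1.417280
x=0.260000, y=-1.417280: f=0.786931 → y ← -1.417280 + 0.26·0.786931 = -1.212678
x=0.520000, y=-1.212678: f=0.420693 → y ← -1.212678 + 0.26·0.420693 = -1.103298
x=0.780000, y=-1.103298: f=0.224903 → y ← -1.103298 + 0.26·0.224903 = -1.044823
x=1.040000, y=-1.044823: f=0.120233 → y ← -1.044823 + 0.26·0.120233 = -1.013562
y(1.3) ≈ -1.0136

-1.0136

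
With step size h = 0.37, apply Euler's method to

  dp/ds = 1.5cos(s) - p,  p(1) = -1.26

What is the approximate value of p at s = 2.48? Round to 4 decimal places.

Euler: p_{n+1} = p_n + h·f(s_n, p_n).
s=1.000000, p=-1.260000: f=2.070453 → p ← -1.260000 + 0.37·2.070453 = -0.493932
s=1.370000, p=-0.493932: f=0.793107 → p ← -0.493932 + 0.37·0.793107 = -0.200483
s=1.740000, p=-0.200483: f=-0.052113 → p ← -0.200483 + 0.37·(-0.052113) = -0.219765
s=2.110000, p=-0.219765: f=-0.550415 → p ← -0.219765 + 0.37·(-0.550415) = -0.423418
p(2.48) ≈ -0.4234

-0.4234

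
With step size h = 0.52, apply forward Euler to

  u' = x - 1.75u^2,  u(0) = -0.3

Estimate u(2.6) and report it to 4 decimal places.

1.1715

Euler: u_{n+1} = u_n + h·f(x_n, u_n).
x=0.000000, u=-0.300000: f=-0.157500 → u ← -0.300000 + 0.52·(-0.157500) = -0.381900
x=0.520000, u=-0.381900: f=0.264767 → u ← -0.381900 + 0.52·0.264767 = -0.244221
x=1.040000, u=-0.244221: f=0.935623 → u ← -0.244221 + 0.52·0.935623 = 0.242303
x=1.560000, u=0.242303: f=1.457257 → u ← 0.242303 + 0.52·1.457257 = 1.000076
x=2.080000, u=1.000076: f=0.329734 → u ← 1.000076 + 0.52·0.329734 = 1.171538
u(2.6) ≈ 1.1715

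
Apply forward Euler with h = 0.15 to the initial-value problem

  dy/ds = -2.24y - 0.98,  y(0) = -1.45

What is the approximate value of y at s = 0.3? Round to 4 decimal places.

Euler: y_{n+1} = y_n + h·f(s_n, y_n).
s=0.000000, y=-1.450000: f=2.268000 → y ← -1.450000 + 0.15·2.268000 = -1.109800
s=0.150000, y=-1.109800: f=1.505952 → y ← -1.109800 + 0.15·1.505952 = -0.883907
y(0.3) ≈ -0.8839

-0.8839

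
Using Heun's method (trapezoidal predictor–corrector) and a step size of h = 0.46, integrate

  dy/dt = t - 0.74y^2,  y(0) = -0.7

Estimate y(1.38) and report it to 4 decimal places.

-0.3047

Heun: k1 = f(t_n, y_n); k2 = f(t_n + h, y_n + h·k1); y_{n+1} = y_n + (h/2)·(k1 + k2).
t=0.000000, y=-0.700000:
  k1 = f(0.000000, -0.700000) = -0.362600
  k2 = f(0.460000, -0.866796) = -0.095988
  y ← -0.700000 + (0.46/2)·(-0.362600 + (-0.095988)) = -0.805475
t=0.460000, y=-0.805475:
  k1 = f(0.460000, -0.805475) = -0.020105
  k2 = f(0.920000, -0.814724) = 0.428807
  y ← -0.805475 + (0.46/2)·(-0.020105 + 0.428807) = -0.711474
t=0.920000, y=-0.711474:
  k1 = f(0.920000, -0.711474) = 0.545416
  k2 = f(1.380000, -0.460583) = 1.223019
  y ← -0.711474 + (0.46/2)·(0.545416 + 1.223019) = -0.304734
y(1.38) ≈ -0.3047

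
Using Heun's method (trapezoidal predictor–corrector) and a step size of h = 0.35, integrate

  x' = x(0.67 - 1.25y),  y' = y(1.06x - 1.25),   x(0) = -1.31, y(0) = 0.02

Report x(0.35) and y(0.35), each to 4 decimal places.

Heun on (x,y): k1 = f(t_n, state_n); k2 = f(t_n + h, state_n + h·k1); state_{n+1} = state_n + (h/2)·(k1 + k2).
0.000000: (-1.310000, 0.020000)
  k1 = (-0.844950, -0.052772)
  predictor → (-1.605733, 0.001530)
  k2 = (-1.072770, -0.004516)
  → (-1.645601, 0.009975)
(x(0.35), y(0.35)) ≈ (-1.6456, 0.0100)

-1.6456, 0.0100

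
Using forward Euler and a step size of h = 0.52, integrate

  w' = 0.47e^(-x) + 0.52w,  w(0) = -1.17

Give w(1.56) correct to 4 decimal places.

Euler: w_{n+1} = w_n + h·f(x_n, w_n).
x=0.000000, w=-1.170000: f=-0.138400 → w ← -1.170000 + 0.52·(-0.138400) = -1.241968
x=0.520000, w=-1.241968: f=-0.366399 → w ← -1.241968 + 0.52·(-0.366399) = -1.432495
x=1.040000, w=-1.432495: f=-0.578774 → w ← -1.432495 + 0.52·(-0.578774) = -1.733458
w(1.56) ≈ -1.7335

-1.7335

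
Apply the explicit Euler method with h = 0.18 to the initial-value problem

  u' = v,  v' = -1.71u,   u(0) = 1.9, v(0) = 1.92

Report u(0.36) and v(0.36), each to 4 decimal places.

2.4859, 0.6440

Euler on (u,v): u_{n+1} = u_n + h·u', v_{n+1} = v_n + h·v'.
0.000000: (1.900000, 1.920000); f=(1.920000, -3.249000) → (2.245600, 1.335180)
0.180000: (2.245600, 1.335180); f=(1.335180, -3.839976) → (2.485932, 0.643984)
(u(0.36), v(0.36)) ≈ (2.4859, 0.6440)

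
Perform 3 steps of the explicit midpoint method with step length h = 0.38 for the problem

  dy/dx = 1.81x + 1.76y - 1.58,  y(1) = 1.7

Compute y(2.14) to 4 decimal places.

Midpoint: k1 = f(x_n, y_n); k2 = f(x_n + h/2, y_n + (h/2)·k1); y_{n+1} = y_n + h·k2.
x=1.000000, y=1.700000:
  k1 = f(1.000000, 1.700000) = 3.222000
  k2 = f(1.190000, 2.312180) = 4.643337
  y ← 1.700000 + 0.38·4.643337 = 3.464468
x=1.380000, y=3.464468:
  k1 = f(1.380000, 3.464468) = 7.015264
  k2 = f(1.570000, 4.797368) = 9.705068
  y ← 3.464468 + 0.38·9.705068 = 7.152394
x=1.760000, y=7.152394:
  k1 = f(1.760000, 7.152394) = 14.193813
  k2 = f(1.950000, 9.849218) = 19.284124
  y ← 7.152394 + 0.38·19.284124 = 14.480361
y(2.14) ≈ 14.4804

14.4804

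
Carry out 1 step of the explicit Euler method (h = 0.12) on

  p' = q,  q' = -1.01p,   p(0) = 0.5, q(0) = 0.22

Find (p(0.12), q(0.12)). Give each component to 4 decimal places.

0.5264, 0.1594

Euler on (p,q): p_{n+1} = p_n + h·p', q_{n+1} = q_n + h·q'.
0.000000: (0.500000, 0.220000); f=(0.220000, -0.505000) → (0.526400, 0.159400)
(p(0.12), q(0.12)) ≈ (0.5264, 0.1594)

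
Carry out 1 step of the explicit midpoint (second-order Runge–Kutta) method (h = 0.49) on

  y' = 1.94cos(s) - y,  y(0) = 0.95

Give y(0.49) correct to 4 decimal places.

1.2879

Midpoint: k1 = f(s_n, y_n); k2 = f(s_n + h/2, y_n + (h/2)·k1); y_{n+1} = y_n + h·k2.
s=0.000000, y=0.950000:
  k1 = f(0.000000, 0.950000) = 0.990000
  k2 = f(0.245000, 1.192550) = 0.689516
  y ← 0.950000 + 0.49·0.689516 = 1.287863
y(0.49) ≈ 1.2879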